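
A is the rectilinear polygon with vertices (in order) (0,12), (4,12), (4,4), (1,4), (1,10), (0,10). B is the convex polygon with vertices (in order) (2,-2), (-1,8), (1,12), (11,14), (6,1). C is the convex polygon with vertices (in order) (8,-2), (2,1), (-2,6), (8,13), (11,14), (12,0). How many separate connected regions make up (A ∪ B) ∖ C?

2

(A ∪ B) ∖ C splits into 2 disjoint pieces (area 21.6405, area 5.76).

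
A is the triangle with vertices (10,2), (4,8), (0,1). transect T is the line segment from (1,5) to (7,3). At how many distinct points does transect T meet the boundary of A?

The segment meets the boundary at (2.08,4.64).

1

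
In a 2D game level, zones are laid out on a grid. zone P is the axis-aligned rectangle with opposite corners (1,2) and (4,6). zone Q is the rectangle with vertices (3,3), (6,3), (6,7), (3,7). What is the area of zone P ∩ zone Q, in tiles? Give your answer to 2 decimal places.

|zone P∩zone Q|: x∈[3,4], y∈[3,6] → 1·3 = 3.

3.00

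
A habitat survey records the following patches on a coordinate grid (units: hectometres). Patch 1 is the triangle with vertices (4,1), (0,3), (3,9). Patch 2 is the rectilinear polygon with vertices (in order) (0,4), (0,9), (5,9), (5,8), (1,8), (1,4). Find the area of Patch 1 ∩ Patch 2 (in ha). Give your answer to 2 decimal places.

0.56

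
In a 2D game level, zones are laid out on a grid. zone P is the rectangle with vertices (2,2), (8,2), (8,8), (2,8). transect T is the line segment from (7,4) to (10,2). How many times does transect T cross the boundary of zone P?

1

The segment meets the boundary at (8,3.333).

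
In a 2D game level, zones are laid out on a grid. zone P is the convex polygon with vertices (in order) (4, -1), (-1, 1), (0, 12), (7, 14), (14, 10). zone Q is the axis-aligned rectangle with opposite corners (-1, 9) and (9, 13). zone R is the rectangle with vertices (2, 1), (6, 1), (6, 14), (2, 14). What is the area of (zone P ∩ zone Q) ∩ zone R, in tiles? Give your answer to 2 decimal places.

The region (zone P ∩ zone Q) ∩ zone R is the polygon with vertices (3.5,13), (6,13), (6,9), (2,9), (2,12.571).
By the shoelace formula its area is 15.68.

15.68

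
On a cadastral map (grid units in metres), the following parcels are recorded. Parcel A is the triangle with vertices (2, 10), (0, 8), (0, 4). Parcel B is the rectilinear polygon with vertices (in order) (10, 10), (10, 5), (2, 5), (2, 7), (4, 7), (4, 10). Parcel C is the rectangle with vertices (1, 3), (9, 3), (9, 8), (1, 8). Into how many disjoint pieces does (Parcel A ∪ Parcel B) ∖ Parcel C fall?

2

(Parcel A ∪ Parcel B) ∖ Parcel C splits into 2 disjoint pieces (area 3.8333, area 15).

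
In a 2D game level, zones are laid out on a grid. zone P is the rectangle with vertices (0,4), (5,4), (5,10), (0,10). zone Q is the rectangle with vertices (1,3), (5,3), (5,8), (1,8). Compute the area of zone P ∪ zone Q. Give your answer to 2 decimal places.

34.00

By inclusion–exclusion:
Individual areas: |zone P| = 30, |zone Q| = 20.
|zone P∩zone Q|: x∈[1,5], y∈[4,8] → 4·4 = 16.
|zone P ∪ zone Q| = 50 − 16 = 34.00.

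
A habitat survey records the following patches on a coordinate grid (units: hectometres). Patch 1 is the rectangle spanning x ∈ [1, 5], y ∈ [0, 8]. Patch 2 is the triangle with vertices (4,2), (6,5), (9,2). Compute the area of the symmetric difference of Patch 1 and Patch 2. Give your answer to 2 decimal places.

38.00

|Patch 1| = 32, |Patch 2| = 7.5, |Patch 1∩Patch 2| = 0.75.
|Patch 1 △ Patch 2| = |Patch 1| + |Patch 2| − 2·|Patch 1∩Patch 2| = 32 + 7.5 − 1.5 = 38.00.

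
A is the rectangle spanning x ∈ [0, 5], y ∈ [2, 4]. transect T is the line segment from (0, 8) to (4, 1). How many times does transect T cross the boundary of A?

2

The segment meets the boundary at (3.429,2), (2.286,4).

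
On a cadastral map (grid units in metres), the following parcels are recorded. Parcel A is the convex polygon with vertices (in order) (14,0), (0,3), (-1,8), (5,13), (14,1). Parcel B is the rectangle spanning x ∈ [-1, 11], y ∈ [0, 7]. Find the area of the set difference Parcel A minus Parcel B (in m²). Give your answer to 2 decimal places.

|Parcel A| = 99.5, |Parcel A∩Parcel B| = 57.0643.
|Parcel A ∖ Parcel B| = |Parcel A| − |Parcel A∩Parcel B| = 99.5 − 57.0643 = 42.44.

42.44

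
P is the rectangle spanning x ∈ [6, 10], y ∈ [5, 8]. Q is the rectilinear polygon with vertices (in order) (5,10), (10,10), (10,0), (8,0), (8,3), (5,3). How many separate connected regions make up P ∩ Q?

1

P ∩ Q is a single connected region.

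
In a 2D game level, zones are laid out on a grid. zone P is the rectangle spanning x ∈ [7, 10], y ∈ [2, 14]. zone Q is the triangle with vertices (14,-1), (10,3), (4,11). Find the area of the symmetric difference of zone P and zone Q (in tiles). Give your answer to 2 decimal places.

|zone P| = 36, |zone Q| = 4, |zone P∩zone Q| = 1.8.
|zone P △ zone Q| = |zone P| + |zone Q| − 2·|zone P∩zone Q| = 36 + 4 − 3.6 = 36.40.

36.40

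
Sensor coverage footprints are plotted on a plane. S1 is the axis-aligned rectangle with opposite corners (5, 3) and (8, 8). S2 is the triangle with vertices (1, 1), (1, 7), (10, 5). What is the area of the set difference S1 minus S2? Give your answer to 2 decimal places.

|S1| = 15, |S1∩S2| = 6.9444.
|S1 ∖ S2| = |S1| − |S1∩S2| = 15 − 6.9444 = 8.06.

8.06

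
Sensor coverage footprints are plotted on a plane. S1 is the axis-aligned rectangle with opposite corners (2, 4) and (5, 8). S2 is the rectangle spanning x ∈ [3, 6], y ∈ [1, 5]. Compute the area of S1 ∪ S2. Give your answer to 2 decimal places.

22.00

By inclusion–exclusion:
Individual areas: |S1| = 12, |S2| = 12.
|S1∩S2|: x∈[3,5], y∈[4,5] → 2·1 = 2.
|S1 ∪ S2| = 24 − 2 = 22.00.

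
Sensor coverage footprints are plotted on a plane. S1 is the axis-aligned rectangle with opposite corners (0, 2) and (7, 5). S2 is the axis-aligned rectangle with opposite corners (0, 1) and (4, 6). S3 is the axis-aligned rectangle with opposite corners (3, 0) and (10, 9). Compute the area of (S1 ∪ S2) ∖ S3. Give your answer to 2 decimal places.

|S1 ∪ S2| = 29.
|(S1 ∪ S2) ∩ S3| = 14.
|(S1 ∪ S2) ∖ S3| = 29 − 14 = 15.00.

15.00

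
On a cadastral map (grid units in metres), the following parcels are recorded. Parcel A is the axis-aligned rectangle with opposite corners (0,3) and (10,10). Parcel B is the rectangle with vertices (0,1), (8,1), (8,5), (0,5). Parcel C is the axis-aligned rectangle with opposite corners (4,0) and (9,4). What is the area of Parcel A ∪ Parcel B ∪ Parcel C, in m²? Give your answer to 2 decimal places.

By inclusion–exclusion:
Individual areas: |Parcel A| = 70, |Parcel B| = 32, |Parcel C| = 20.
|Parcel A∩Parcel B|: x∈[0,8], y∈[3,5] → 8·2 = 16.
|Parcel A∩Parcel C|: x∈[4,9], y∈[3,4] → 5·1 = 5.
|Parcel B∩Parcel C|: x∈[4,8], y∈[1,4] → 4·3 = 12.
|Parcel A∩Parcel B∩Parcel C| = 4.
|Parcel A ∪ Parcel B ∪ Parcel C| = 122 − 33 + 4 = 93.00.

93.00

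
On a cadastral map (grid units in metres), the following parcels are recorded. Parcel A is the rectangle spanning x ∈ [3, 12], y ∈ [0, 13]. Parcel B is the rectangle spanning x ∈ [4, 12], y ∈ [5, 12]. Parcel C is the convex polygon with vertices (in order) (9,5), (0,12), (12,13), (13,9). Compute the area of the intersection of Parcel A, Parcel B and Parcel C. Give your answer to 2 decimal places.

The intersection is the polygon with vertices (4,12), (12,12), (12,8), (9,5), (4,8.889).
By the shoelace formula its area is 41.78.

41.78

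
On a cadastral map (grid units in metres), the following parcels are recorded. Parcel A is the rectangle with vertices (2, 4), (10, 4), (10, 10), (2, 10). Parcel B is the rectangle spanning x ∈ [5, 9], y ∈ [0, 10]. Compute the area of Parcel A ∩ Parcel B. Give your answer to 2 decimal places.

|Parcel A∩Parcel B|: x∈[5,9], y∈[4,10] → 4·6 = 24.

24.00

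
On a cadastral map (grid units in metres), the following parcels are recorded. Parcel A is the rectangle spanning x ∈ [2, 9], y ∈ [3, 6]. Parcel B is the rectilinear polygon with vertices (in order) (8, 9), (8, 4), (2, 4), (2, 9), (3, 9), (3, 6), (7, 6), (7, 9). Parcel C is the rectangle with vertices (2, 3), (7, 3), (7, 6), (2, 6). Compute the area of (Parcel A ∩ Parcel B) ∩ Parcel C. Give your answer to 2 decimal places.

10.00

The region (Parcel A ∩ Parcel B) ∩ Parcel C is the polygon with vertices (2,4), (2,6), (3,6), (7,6), (7,4).
By the shoelace formula its area is 10.00.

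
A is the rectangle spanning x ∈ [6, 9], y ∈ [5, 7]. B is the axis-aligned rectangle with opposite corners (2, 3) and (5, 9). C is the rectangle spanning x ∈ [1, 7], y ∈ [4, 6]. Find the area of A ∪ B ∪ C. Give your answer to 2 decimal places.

By inclusion–exclusion:
Individual areas: |A| = 6, |B| = 18, |C| = 12.
|A∩B| = 0 (no overlap).
|A∩C|: x∈[6,7], y∈[5,6] → 1·1 = 1.
|B∩C|: x∈[2,5], y∈[4,6] → 3·2 = 6.
|A∩B∩C| = 0.
|A ∪ B ∪ C| = 36 − 7 + 0 = 29.00.

29.00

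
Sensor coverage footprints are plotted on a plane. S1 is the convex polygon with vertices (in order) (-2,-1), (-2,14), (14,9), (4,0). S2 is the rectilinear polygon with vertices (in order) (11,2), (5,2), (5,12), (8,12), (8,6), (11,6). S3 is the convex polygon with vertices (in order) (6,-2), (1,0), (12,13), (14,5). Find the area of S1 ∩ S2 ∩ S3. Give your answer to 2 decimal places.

The intersection is the polygon with vertices (8,6), (10.667,6), (6.222,2), (5,2), (5,4.727), (8,8.273).
By the shoelace formula its area is 15.28.

15.28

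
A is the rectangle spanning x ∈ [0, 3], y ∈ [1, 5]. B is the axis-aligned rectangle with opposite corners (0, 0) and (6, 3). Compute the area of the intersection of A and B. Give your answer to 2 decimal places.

6.00

|A∩B|: x∈[0,3], y∈[1,3] → 3·2 = 6.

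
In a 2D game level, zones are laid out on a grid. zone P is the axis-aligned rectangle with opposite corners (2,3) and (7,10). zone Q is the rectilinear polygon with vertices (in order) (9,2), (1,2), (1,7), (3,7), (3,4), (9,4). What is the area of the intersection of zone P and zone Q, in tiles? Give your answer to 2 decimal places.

The intersection is the polygon with vertices (7,3), (2,3), (2,7), (3,7), (3,4), (7,4).
By the shoelace formula its area is 8.00.

8.00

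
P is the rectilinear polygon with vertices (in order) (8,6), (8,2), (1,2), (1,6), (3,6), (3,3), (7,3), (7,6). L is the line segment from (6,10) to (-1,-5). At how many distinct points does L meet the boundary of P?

2

The segment meets the boundary at (2.267,2), (3,3.571).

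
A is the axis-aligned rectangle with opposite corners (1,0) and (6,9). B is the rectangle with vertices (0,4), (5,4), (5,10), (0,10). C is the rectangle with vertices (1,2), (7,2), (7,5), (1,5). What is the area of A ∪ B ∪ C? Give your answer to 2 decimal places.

58.00

By inclusion–exclusion:
Individual areas: |A| = 45, |B| = 30, |C| = 18.
|A∩B|: x∈[1,5], y∈[4,9] → 4·5 = 20.
|A∩C|: x∈[1,6], y∈[2,5] → 5·3 = 15.
|B∩C|: x∈[1,5], y∈[4,5] → 4·1 = 4.
|A∩B∩C| = 4.
|A ∪ B ∪ C| = 93 − 39 + 4 = 58.00.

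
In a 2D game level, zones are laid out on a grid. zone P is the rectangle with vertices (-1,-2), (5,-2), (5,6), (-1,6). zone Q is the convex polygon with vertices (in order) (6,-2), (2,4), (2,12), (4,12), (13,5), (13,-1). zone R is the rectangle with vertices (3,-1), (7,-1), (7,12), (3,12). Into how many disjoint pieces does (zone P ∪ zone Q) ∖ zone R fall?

(zone P ∪ zone Q) ∖ zone R splits into 2 disjoint pieces (area 40, area 53.8333).

2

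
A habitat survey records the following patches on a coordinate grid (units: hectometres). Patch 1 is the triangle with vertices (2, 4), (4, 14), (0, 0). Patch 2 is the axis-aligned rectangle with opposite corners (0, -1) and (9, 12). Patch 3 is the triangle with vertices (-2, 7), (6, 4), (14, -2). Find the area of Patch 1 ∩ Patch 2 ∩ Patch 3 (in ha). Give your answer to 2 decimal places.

0.49

The intersection is the polygon with vertices (1.613,5.645), (2.279,5.395), (2.135,4.674), (1.446,5.061).
By the shoelace formula its area is 0.49.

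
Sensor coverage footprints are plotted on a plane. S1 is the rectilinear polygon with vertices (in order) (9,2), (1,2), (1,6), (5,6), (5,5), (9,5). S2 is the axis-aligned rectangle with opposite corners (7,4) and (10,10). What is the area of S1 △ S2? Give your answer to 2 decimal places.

|S1| = 28, |S2| = 18, |S1∩S2| = 2.
|S1 △ S2| = |S1| + |S2| − 2·|S1∩S2| = 28 + 18 − 4 = 42.00.

42.00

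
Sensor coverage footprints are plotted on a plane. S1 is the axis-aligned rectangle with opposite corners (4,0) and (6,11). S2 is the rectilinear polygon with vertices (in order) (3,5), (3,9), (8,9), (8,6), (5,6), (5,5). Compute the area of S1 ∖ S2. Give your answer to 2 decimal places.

15.00

|S1| = 22, |S1∩S2| = 7.
|S1 ∖ S2| = |S1| − |S1∩S2| = 22 − 7 = 15.00.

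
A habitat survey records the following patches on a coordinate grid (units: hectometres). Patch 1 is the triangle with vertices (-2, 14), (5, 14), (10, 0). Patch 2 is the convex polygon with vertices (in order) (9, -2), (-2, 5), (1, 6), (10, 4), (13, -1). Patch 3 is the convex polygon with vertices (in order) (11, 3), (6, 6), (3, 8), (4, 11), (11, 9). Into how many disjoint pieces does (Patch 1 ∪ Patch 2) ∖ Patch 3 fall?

2

(Patch 1 ∪ Patch 2) ∖ Patch 3 splits into 2 disjoint pieces (area 24.3698, area 58.5451).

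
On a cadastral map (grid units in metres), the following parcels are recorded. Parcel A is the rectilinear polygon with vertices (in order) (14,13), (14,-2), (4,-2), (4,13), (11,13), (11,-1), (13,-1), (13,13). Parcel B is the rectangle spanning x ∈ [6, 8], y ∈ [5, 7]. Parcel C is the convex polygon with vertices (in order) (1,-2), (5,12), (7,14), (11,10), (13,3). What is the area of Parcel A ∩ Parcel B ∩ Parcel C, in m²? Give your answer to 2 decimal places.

4.00

The intersection is the polygon with vertices (6,7), (8,7), (8,5), (6,5).
By the shoelace formula its area is 4.00.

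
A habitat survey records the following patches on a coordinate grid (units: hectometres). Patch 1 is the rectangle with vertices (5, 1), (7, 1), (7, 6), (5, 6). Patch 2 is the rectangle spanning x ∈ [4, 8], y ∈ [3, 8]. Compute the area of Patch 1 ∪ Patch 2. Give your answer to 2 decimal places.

24.00

By inclusion–exclusion:
Individual areas: |Patch 1| = 10, |Patch 2| = 20.
|Patch 1∩Patch 2|: x∈[5,7], y∈[3,6] → 2·3 = 6.
|Patch 1 ∪ Patch 2| = 30 − 6 = 24.00.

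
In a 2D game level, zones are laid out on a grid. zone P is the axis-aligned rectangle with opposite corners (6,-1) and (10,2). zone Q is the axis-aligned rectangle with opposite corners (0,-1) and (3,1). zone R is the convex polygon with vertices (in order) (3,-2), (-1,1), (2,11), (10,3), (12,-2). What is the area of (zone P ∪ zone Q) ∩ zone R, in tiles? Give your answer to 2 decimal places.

|zone P ∪ zone Q| = 18.
|(zone P ∪ zone Q) ∩ zone R| = 16.96.

16.96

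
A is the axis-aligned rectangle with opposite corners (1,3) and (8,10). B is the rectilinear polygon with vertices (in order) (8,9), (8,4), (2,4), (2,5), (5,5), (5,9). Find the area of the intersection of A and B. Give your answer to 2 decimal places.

The intersection is the polygon with vertices (8,4), (2,4), (2,5), (5,5), (5,9), (8,9).
By the shoelace formula its area is 18.00.

18.00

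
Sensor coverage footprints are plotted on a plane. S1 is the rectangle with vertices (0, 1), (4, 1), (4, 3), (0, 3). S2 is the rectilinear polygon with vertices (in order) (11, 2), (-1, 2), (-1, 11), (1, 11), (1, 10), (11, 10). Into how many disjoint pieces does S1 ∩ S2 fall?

S1 ∩ S2 is a single connected region.

1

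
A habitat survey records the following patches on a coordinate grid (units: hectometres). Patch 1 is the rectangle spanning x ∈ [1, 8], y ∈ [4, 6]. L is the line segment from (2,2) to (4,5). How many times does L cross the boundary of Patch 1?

1

The segment meets the boundary at (3.333,4).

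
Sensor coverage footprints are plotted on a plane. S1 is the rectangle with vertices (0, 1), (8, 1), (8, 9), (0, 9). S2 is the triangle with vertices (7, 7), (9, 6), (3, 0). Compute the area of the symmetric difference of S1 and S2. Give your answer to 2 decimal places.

|S1| = 64, |S2| = 9, |S1∩S2| = 8.0357.
|S1 △ S2| = |S1| + |S2| − 2·|S1∩S2| = 64 + 9 − 16.0714 = 56.93.

56.93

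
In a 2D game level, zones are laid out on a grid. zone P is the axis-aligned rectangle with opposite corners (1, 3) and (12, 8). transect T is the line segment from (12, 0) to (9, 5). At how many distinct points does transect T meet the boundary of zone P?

1

The segment meets the boundary at (10.2,3).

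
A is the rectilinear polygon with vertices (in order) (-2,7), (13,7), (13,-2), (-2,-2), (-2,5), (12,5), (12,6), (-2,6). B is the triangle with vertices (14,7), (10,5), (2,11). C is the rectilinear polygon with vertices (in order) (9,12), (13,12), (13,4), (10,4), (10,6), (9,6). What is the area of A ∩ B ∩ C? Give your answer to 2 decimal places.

3.75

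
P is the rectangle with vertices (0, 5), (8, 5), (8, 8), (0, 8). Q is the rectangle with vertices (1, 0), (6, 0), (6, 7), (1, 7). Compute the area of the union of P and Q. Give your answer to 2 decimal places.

By inclusion–exclusion:
Individual areas: |P| = 24, |Q| = 35.
|P∩Q|: x∈[1,6], y∈[5,7] → 5·2 = 10.
|P ∪ Q| = 59 − 10 = 49.00.

49.00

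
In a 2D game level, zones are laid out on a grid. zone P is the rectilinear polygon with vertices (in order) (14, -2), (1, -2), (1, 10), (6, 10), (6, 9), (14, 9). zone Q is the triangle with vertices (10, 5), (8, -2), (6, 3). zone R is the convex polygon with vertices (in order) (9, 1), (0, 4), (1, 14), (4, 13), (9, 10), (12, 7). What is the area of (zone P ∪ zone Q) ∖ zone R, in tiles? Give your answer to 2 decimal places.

76.67

|zone P ∪ zone Q| = 148.
|(zone P ∪ zone Q) ∩ zone R| = 71.3333.
|(zone P ∪ zone Q) ∖ zone R| = 148 − 71.3333 = 76.67.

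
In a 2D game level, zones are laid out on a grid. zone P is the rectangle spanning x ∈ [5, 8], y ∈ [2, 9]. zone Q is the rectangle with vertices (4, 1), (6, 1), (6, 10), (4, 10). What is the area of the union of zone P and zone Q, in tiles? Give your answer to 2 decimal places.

32.00

By inclusion–exclusion:
Individual areas: |zone P| = 21, |zone Q| = 18.
|zone P∩zone Q|: x∈[5,6], y∈[2,9] → 1·7 = 7.
|zone P ∪ zone Q| = 39 − 7 = 32.00.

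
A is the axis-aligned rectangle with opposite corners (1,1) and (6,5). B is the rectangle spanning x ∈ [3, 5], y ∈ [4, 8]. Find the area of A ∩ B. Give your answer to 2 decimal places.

2.00

|A∩B|: x∈[3,5], y∈[4,5] → 2·1 = 2.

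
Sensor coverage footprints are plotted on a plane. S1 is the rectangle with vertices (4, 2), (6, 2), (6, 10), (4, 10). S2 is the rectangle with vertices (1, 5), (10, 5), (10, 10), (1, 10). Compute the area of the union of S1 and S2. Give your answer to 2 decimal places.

By inclusion–exclusion:
Individual areas: |S1| = 16, |S2| = 45.
|S1∩S2|: x∈[4,6], y∈[5,10] → 2·5 = 10.
|S1 ∪ S2| = 61 − 10 = 51.00.

51.00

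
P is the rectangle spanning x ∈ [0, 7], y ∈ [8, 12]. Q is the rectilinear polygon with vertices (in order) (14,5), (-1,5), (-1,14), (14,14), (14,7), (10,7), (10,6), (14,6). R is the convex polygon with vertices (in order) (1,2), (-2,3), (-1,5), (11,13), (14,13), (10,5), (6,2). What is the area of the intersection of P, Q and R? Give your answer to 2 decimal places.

4.08

The intersection is the polygon with vertices (7,8), (3.5,8), (7,10.333).
By the shoelace formula its area is 4.08.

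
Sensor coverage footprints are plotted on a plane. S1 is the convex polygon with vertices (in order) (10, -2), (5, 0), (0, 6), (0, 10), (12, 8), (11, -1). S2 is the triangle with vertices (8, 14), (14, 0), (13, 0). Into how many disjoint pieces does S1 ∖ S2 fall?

S1 ∖ S2 splits into 2 disjoint pieces (area 92.0116, area 2.0739).

2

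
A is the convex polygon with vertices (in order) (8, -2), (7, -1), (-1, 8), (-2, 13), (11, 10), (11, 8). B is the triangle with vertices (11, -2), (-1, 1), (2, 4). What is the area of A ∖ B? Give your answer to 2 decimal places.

98.59

|A| = 103.5, |A∩B| = 4.9101.
|A ∖ B| = |A| − |A∩B| = 103.5 − 4.9101 = 98.59.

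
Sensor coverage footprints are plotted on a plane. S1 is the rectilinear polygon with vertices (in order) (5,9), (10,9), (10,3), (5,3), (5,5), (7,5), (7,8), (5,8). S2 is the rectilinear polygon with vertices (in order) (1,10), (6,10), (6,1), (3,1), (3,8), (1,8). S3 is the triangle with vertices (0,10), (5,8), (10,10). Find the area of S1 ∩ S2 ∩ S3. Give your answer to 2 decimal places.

0.80

The intersection is the polygon with vertices (6,8.4), (5,8), (5,9), (6,9).
By the shoelace formula its area is 0.80.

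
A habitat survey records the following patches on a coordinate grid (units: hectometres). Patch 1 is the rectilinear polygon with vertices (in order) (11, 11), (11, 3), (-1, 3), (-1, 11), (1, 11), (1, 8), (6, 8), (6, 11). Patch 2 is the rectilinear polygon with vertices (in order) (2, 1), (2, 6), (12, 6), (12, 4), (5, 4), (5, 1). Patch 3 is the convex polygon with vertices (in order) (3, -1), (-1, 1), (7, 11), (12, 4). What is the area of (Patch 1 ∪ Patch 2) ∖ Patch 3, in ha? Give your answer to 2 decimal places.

|Patch 1 ∪ Patch 2| = 89.
|(Patch 1 ∪ Patch 2) ∩ Patch 3| = 51.6972.
|(Patch 1 ∪ Patch 2) ∖ Patch 3| = 89 − 51.6972 = 37.30.

37.30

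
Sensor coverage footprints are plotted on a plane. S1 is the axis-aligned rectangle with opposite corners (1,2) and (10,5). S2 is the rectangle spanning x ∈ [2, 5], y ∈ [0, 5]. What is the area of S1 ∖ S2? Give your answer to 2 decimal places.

18.00

|S1∩S2|: x∈[2,5], y∈[2,5] → 3·3 = 9.
|S1| = 27.
|S1 ∖ S2| = |S1| − |S1∩S2| = 27 − 9 = 18.00.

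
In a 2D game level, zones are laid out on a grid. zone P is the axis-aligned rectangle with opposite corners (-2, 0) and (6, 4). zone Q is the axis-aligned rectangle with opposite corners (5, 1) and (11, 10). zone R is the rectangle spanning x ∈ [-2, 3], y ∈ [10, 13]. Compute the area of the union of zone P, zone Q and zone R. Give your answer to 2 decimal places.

98.00

By inclusion–exclusion:
Individual areas: |zone P| = 32, |zone Q| = 54, |zone R| = 15.
|zone P∩zone Q|: x∈[5,6], y∈[1,4] → 1·3 = 3.
|zone P∩zone R| = 0 (no overlap).
|zone Q∩zone R| = 0 (no overlap).
|zone P∩zone Q∩zone R| = 0.
|zone P ∪ zone Q ∪ zone R| = 101 − 3 + 0 = 98.00.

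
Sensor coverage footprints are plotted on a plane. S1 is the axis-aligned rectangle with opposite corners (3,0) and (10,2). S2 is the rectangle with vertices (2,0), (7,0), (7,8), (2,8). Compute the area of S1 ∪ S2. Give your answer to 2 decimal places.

By inclusion–exclusion:
Individual areas: |S1| = 14, |S2| = 40.
|S1∩S2|: x∈[3,7], y∈[0,2] → 4·2 = 8.
|S1 ∪ S2| = 54 − 8 = 46.00.

46.00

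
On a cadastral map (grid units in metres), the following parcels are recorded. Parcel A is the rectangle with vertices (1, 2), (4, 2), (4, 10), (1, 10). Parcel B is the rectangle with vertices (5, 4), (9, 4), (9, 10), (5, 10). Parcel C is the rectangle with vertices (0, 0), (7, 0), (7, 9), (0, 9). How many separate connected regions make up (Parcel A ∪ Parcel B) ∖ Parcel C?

2

(Parcel A ∪ Parcel B) ∖ Parcel C splits into 2 disjoint pieces (area 3, area 14).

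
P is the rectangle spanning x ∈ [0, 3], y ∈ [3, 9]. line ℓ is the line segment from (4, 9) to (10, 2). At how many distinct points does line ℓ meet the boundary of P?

0

The segment lies entirely outside P and never meets its boundary.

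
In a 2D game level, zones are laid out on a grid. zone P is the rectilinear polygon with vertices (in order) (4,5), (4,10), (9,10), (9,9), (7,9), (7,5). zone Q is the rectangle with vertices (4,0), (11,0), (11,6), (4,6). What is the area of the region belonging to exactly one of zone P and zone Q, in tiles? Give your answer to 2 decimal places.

53.00

|zone P| = 17, |zone Q| = 42, |zone P∩zone Q| = 3.
|zone P △ zone Q| = |zone P| + |zone Q| − 2·|zone P∩zone Q| = 17 + 42 − 6 = 53.00.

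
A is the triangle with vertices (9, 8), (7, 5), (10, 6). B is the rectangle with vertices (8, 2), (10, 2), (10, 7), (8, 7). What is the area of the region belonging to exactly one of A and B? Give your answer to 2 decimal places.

|A| = 3.5, |B| = 10, |A∩B| = 2.3333.
|A △ B| = |A| + |B| − 2·|A∩B| = 3.5 + 10 − 4.6667 = 8.83.

8.83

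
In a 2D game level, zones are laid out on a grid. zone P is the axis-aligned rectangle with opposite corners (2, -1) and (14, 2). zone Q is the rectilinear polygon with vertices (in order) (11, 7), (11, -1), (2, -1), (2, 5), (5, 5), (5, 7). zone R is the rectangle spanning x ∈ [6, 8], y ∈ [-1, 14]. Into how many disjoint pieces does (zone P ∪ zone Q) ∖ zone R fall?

2

(zone P ∪ zone Q) ∖ zone R splits into 2 disjoint pieces (area 33, area 26).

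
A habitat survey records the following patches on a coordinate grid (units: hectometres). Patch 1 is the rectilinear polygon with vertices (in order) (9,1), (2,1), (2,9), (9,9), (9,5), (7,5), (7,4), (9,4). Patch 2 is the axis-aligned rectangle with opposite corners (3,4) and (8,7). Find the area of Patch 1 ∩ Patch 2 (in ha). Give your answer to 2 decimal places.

14.00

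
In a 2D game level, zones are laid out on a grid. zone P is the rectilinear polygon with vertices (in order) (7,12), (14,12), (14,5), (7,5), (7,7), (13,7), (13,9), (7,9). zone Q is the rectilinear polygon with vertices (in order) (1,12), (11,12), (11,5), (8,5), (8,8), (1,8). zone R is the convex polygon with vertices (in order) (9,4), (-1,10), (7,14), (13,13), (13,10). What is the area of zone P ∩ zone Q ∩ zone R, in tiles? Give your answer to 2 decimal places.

16.67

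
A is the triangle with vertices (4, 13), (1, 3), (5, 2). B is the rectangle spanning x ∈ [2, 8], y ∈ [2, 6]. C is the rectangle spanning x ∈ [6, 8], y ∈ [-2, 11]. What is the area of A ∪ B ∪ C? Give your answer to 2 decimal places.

53.35

By inclusion–exclusion:
Individual areas: |A| = 21.5, |B| = 24, |C| = 26.
|A∩B| = 10.1477.
|A∩C| = 0.
|B∩C|: x∈[6,8], y∈[2,6] → 2·4 = 8.
|A∩B∩C| = 0.
|A ∪ B ∪ C| = 71.5 − 18.1477 + 0 = 53.35.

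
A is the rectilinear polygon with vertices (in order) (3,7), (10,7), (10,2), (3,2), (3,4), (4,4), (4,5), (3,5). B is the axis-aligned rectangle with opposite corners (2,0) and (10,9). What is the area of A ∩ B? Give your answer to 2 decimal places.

34.00

The intersection is the polygon with vertices (10,7), (10,2), (3,2), (3,4), (4,4), (4,5), (3,5), (3,7).
By the shoelace formula its area is 34.00.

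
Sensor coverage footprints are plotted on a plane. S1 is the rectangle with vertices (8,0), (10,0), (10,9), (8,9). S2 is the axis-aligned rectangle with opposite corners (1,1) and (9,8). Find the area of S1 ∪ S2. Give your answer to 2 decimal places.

67.00

By inclusion–exclusion:
Individual areas: |S1| = 18, |S2| = 56.
|S1∩S2|: x∈[8,9], y∈[1,8] → 1·7 = 7.
|S1 ∪ S2| = 74 − 7 = 67.00.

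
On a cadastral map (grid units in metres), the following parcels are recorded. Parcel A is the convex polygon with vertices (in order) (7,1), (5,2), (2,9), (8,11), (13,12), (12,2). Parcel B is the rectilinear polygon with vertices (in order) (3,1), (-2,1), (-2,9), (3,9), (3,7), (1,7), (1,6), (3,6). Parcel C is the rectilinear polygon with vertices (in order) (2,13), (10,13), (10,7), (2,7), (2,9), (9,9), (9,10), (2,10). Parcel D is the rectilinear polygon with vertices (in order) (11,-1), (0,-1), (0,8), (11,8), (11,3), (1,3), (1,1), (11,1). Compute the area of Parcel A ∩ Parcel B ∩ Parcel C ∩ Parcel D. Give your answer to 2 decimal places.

The intersection is the polygon with vertices (3,7), (2.857,7), (2.429,8), (3,8).
By the shoelace formula its area is 0.36.

0.36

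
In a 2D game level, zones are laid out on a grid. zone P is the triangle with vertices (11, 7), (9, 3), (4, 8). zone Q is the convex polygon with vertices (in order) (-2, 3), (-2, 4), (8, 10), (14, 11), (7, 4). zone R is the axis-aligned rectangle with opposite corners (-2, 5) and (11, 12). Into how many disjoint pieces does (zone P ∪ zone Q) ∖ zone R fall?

(zone P ∪ zone Q) ∖ zone R splits into 2 disjoint pieces (area 15.9167, area 3.75).

2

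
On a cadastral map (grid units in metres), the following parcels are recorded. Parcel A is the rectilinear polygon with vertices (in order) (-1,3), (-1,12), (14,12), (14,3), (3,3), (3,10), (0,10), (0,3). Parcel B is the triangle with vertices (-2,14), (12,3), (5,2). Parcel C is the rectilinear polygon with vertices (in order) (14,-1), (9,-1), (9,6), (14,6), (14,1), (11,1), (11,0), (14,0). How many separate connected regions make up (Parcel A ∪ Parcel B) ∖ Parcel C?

(Parcel A ∪ Parcel B) ∖ Parcel C is a single connected region.

1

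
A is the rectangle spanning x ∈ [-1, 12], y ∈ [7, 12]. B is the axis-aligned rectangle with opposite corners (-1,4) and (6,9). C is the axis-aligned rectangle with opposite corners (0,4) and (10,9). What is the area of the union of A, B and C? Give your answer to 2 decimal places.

98.00

By inclusion–exclusion:
Individual areas: |A| = 65, |B| = 35, |C| = 50.
|A∩B|: x∈[-1,6], y∈[7,9] → 7·2 = 14.
|A∩C|: x∈[0,10], y∈[7,9] → 10·2 = 20.
|B∩C|: x∈[0,6], y∈[4,9] → 6·5 = 30.
|A∩B∩C| = 12.
|A ∪ B ∪ C| = 150 − 64 + 12 = 98.00.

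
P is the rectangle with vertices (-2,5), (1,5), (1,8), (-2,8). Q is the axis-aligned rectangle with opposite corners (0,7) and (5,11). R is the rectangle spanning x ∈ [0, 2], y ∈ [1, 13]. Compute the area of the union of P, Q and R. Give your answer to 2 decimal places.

By inclusion–exclusion:
Individual areas: |P| = 9, |Q| = 20, |R| = 24.
|P∩Q|: x∈[0,1], y∈[7,8] → 1·1 = 1.
|P∩R|: x∈[0,1], y∈[5,8] → 1·3 = 3.
|Q∩R|: x∈[0,2], y∈[7,11] → 2·4 = 8.
|P∩Q∩R| = 1.
|P ∪ Q ∪ R| = 53 − 12 + 1 = 42.00.

42.00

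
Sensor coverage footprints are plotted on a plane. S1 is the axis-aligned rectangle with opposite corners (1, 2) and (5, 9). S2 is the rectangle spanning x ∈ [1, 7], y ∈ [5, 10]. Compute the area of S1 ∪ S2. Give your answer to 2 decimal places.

By inclusion–exclusion:
Individual areas: |S1| = 28, |S2| = 30.
|S1∩S2|: x∈[1,5], y∈[5,9] → 4·4 = 16.
|S1 ∪ S2| = 58 − 16 = 42.00.

42.00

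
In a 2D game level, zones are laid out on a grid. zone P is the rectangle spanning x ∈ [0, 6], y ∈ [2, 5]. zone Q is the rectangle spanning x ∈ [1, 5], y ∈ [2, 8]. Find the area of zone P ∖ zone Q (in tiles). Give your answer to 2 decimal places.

|zone P∩zone Q|: x∈[1,5], y∈[2,5] → 4·3 = 12.
|zone P| = 18.
|zone P ∖ zone Q| = |zone P| − |zone P∩zone Q| = 18 − 12 = 6.00.

6.00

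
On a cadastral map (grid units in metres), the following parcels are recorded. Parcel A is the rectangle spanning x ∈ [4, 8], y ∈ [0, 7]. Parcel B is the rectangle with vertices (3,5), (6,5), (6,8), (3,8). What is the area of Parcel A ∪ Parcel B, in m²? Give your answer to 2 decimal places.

33.00

By inclusion–exclusion:
Individual areas: |Parcel A| = 28, |Parcel B| = 9.
|Parcel A∩Parcel B|: x∈[4,6], y∈[5,7] → 2·2 = 4.
|Parcel A ∪ Parcel B| = 37 − 4 = 33.00.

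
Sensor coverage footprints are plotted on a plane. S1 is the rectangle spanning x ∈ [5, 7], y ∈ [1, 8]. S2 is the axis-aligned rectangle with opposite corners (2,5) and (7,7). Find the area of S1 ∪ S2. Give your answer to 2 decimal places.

20.00

By inclusion–exclusion:
Individual areas: |S1| = 14, |S2| = 10.
|S1∩S2|: x∈[5,7], y∈[5,7] → 2·2 = 4.
|S1 ∪ S2| = 24 − 4 = 20.00.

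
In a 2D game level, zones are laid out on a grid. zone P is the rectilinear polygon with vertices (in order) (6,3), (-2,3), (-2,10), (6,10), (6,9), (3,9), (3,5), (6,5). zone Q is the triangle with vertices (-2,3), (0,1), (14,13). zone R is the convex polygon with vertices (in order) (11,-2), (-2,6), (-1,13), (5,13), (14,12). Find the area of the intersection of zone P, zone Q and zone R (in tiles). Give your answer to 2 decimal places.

The intersection is the polygon with vertices (3,6.125), (3,5), (4.667,5), (2.56,3.194), (0.419,4.512).
By the shoelace formula its area is 5.18.

5.18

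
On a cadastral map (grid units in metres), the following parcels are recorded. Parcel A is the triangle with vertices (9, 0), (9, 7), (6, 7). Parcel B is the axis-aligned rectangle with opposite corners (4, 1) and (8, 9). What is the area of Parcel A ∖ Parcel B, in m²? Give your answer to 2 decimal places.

|Parcel A| = 10.5, |Parcel A∩Parcel B| = 4.6667.
|Parcel A ∖ Parcel B| = |Parcel A| − |Parcel A∩Parcel B| = 10.5 − 4.6667 = 5.83.

5.83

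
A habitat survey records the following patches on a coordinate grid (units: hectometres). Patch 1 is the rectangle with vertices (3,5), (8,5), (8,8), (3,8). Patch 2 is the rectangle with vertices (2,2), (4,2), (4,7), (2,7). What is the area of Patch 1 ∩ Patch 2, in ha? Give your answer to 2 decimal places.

|Patch 1∩Patch 2|: x∈[3,4], y∈[5,7] → 1·2 = 2.

2.00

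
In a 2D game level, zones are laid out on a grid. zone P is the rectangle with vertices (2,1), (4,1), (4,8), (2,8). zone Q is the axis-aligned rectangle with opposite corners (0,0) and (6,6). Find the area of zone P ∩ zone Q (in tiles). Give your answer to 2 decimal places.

10.00

|zone P∩zone Q|: x∈[2,4], y∈[1,6] → 2·5 = 10.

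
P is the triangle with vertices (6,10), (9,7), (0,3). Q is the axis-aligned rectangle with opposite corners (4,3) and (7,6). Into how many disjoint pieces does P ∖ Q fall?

1

P ∖ Q is a single connected region.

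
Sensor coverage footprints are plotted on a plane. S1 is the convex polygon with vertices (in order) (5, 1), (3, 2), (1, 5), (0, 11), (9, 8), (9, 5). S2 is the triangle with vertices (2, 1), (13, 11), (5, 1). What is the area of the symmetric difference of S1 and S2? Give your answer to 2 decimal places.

|S1| = 55.5, |S2| = 15, |S1∩S2| = 10.8211.
|S1 △ S2| = |S1| + |S2| − 2·|S1∩S2| = 55.5 + 15 − 21.6422 = 48.86.

48.86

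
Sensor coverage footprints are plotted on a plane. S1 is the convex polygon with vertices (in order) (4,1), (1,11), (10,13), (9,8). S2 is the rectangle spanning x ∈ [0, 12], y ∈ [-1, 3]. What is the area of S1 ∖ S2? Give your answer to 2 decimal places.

54.97

|S1| = 57, |S1∩S2| = 2.0286.
|S1 ∖ S2| = |S1| − |S1∩S2| = 57 − 2.0286 = 54.97.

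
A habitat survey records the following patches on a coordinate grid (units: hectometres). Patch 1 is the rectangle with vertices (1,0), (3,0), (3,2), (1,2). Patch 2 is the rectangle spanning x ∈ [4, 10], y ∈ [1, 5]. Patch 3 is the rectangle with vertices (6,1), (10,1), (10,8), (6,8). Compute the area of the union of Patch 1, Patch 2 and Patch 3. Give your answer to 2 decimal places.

40.00

By inclusion–exclusion:
Individual areas: |Patch 1| = 4, |Patch 2| = 24, |Patch 3| = 28.
|Patch 1∩Patch 2| = 0 (no overlap).
|Patch 1∩Patch 3| = 0 (no overlap).
|Patch 2∩Patch 3|: x∈[6,10], y∈[1,5] → 4·4 = 16.
|Patch 1∩Patch 2∩Patch 3| = 0.
|Patch 1 ∪ Patch 2 ∪ Patch 3| = 56 − 16 + 0 = 40.00.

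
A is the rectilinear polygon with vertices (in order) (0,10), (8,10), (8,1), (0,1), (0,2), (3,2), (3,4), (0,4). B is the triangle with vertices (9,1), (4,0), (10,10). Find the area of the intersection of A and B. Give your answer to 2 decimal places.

9.63

The intersection is the polygon with vertices (8,1), (4.6,1), (8,6.667).
By the shoelace formula its area is 9.63.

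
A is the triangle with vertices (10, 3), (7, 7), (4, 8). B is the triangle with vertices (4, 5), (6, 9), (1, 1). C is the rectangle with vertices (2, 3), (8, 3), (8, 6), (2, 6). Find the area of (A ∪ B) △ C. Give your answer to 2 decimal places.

19.99

|A ∪ B| = 6.4169.
|(A ∪ B) ∩ C| = 2.2125.
|(A ∪ B) △ C| = 6.4169 + 18 − 4.425 = 19.99.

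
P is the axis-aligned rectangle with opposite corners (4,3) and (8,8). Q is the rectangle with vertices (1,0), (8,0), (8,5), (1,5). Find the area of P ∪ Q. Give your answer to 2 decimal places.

47.00

By inclusion–exclusion:
Individual areas: |P| = 20, |Q| = 35.
|P∩Q|: x∈[4,8], y∈[3,5] → 4·2 = 8.
|P ∪ Q| = 55 − 8 = 47.00.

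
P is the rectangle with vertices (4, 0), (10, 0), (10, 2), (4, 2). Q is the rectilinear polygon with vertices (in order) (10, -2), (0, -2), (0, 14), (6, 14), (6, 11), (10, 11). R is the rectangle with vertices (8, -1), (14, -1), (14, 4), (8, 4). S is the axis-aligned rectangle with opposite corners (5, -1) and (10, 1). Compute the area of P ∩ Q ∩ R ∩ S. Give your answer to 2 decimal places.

The intersection is the polygon with vertices (8,1), (10,1), (10,0), (8,0).
By the shoelace formula its area is 2.00.

2.00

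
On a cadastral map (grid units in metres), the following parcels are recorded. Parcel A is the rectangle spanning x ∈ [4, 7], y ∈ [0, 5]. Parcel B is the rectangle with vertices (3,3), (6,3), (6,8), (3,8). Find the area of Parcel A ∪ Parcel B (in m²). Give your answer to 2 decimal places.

26.00

By inclusion–exclusion:
Individual areas: |Parcel A| = 15, |Parcel B| = 15.
|Parcel A∩Parcel B|: x∈[4,6], y∈[3,5] → 2·2 = 4.
|Parcel A ∪ Parcel B| = 30 − 4 = 26.00.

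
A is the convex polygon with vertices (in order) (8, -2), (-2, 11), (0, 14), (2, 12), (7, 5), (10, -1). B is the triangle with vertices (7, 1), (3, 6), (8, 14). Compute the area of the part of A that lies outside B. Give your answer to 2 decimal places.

|A| = 57.5, |A∩B| = 14.2067.
|A ∖ B| = |A| − |A∩B| = 57.5 − 14.2067 = 43.29.

43.29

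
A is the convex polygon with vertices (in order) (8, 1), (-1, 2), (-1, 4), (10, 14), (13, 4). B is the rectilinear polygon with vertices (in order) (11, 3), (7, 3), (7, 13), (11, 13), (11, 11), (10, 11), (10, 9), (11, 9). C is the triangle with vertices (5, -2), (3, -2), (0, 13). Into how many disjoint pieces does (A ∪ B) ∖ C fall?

(A ∪ B) ∖ C splits into 2 disjoint pieces (area 9.5972, area 86.9364).

2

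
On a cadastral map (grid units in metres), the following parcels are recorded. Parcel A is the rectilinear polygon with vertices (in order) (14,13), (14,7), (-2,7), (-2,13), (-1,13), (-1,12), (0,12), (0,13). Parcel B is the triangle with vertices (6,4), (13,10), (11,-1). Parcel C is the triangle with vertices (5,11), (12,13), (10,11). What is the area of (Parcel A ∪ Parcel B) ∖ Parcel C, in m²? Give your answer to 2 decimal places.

118.07

|Parcel A ∪ Parcel B| = 123.0682.
|(Parcel A ∪ Parcel B) ∩ Parcel C| = 5.
|(Parcel A ∪ Parcel B) ∖ Parcel C| = 123.0682 − 5 = 118.07.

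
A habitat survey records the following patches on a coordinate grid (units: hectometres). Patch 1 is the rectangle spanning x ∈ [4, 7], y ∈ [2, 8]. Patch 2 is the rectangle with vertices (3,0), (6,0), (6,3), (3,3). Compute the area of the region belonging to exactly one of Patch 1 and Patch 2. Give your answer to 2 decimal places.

23.00

|Patch 1∩Patch 2|: x∈[4,6], y∈[2,3] → 2·1 = 2.
|Patch 1 △ Patch 2| = |Patch 1| + |Patch 2| − 2·|Patch 1∩Patch 2| = 18 + 9 − 4 = 23.00.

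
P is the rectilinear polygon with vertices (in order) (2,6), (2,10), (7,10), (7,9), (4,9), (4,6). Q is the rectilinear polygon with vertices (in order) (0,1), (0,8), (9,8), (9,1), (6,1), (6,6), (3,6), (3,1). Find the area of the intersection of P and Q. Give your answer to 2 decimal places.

The intersection is the polygon with vertices (2,8), (4,8), (4,6), (3,6), (2,6).
By the shoelace formula its area is 4.00.

4.00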